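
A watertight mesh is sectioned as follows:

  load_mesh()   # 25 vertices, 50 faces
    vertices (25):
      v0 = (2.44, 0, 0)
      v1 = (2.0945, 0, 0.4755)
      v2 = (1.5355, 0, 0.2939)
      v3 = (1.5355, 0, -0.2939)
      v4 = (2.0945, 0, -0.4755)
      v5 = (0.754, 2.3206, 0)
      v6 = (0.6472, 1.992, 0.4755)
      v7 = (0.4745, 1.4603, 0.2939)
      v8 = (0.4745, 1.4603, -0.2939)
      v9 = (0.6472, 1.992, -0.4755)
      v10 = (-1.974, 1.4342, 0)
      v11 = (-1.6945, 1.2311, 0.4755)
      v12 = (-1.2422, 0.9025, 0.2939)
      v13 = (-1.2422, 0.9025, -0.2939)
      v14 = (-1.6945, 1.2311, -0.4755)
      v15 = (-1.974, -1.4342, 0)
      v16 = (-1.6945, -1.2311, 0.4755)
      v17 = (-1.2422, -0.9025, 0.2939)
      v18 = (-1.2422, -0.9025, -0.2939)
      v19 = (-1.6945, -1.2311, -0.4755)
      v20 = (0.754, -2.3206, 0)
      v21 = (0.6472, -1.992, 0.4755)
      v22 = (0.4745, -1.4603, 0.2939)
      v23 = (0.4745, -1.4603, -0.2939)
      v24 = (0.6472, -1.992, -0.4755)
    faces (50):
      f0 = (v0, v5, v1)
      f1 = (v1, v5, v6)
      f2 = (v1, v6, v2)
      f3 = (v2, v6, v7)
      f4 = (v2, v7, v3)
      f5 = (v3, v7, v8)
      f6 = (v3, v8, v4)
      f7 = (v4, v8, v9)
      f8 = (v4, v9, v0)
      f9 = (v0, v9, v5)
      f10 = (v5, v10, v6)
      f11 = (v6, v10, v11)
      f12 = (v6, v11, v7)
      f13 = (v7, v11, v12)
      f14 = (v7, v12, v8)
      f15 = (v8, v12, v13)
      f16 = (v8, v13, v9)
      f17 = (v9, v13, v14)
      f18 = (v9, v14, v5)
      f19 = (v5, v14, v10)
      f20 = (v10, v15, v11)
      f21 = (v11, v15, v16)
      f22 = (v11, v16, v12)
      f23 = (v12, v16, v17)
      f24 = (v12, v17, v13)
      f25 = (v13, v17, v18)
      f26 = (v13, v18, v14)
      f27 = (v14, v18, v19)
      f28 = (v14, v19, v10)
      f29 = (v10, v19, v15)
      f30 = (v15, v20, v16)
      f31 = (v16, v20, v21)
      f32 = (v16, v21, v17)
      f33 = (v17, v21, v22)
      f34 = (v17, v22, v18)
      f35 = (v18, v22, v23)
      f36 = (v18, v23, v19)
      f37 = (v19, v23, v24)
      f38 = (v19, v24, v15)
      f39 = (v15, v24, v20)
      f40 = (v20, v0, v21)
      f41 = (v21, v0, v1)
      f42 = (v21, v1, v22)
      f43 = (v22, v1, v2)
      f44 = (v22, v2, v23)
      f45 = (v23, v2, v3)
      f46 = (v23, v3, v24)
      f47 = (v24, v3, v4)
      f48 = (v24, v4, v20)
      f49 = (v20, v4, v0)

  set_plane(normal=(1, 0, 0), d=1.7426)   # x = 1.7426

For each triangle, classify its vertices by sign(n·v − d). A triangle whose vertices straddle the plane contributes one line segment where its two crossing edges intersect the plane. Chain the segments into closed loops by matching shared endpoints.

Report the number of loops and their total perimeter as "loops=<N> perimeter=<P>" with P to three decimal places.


Straddling triangles (14 of 50):
  (v0,v5,v1) [+-+] → (1.7426, 0.959897, 0)–(1.7426, 0.60919, 0.350675)  len=0.4960
  (v1,v5,v6) [+--] → (1.7426, 0.60919, 0.350675)–(1.7426, 0.48434, 0.4755)  len=0.1765
  (v1,v6,v2) [+--] → (1.7426, 0.48434, 0.4755)–(1.7426, 0, 0.36118)  len=0.4976
  (v3,v8,v4) [--+] → (1.7426, 0.31721, -0.436052)–(1.7426, 0, -0.36118)  len=0.3259
  (v4,v8,v9) [+--] → (1.7426, 0.31721, -0.436052)–(1.7426, 0.48434, -0.4755)  len=0.1717
  (v4,v9,v0) [+-+] → (1.7426, 0.48434, -0.4755)–(1.7426, 0.774889, -0.18497)  len=0.4109
  (v0,v9,v5) [+--] → (1.7426, 0.774889, -0.18497)–(1.7426, 0.959897, 0)  len=0.2616
  (v20,v0,v21) [-+-] → (1.7426, -0.959897, 0)–(1.7426, -0.774889, 0.18497)  len=0.2616
  (v21,v0,v1) [-++] → (1.7426, -0.774889, 0.18497)–(1.7426, -0.48434, 0.4755)  len=0.4109
  (v21,v1,v22) [-+-] → (1.7426, -0.48434, 0.4755)–(1.7426, -0.31721, 0.436052)  len=0.1717
  (v22,v1,v2) [-+-] → (1.7426, -0.31721, 0.436052)–(1.7426, 0, 0.36118)  len=0.3259
  (v24,v3,v4) [--+] → (1.7426, 0, -0.36118)–(1.7426, -0.48434, -0.4755)  len=0.4976
  (v24,v4,v20) [-+-] → (1.7426, -0.48434, -0.4755)–(1.7426, -0.60919, -0.350675)  len=0.1765
  (v20,v4,v0) [-++] → (1.7426, -0.60919, -0.350675)–(1.7426, -0.959897, 0)  len=0.4960

Chained into 1 loop(s):
  loop 1: 14 segments, perimeter = 4.6806
Total perimeter = 4.681

loops=1 perimeter=4.681


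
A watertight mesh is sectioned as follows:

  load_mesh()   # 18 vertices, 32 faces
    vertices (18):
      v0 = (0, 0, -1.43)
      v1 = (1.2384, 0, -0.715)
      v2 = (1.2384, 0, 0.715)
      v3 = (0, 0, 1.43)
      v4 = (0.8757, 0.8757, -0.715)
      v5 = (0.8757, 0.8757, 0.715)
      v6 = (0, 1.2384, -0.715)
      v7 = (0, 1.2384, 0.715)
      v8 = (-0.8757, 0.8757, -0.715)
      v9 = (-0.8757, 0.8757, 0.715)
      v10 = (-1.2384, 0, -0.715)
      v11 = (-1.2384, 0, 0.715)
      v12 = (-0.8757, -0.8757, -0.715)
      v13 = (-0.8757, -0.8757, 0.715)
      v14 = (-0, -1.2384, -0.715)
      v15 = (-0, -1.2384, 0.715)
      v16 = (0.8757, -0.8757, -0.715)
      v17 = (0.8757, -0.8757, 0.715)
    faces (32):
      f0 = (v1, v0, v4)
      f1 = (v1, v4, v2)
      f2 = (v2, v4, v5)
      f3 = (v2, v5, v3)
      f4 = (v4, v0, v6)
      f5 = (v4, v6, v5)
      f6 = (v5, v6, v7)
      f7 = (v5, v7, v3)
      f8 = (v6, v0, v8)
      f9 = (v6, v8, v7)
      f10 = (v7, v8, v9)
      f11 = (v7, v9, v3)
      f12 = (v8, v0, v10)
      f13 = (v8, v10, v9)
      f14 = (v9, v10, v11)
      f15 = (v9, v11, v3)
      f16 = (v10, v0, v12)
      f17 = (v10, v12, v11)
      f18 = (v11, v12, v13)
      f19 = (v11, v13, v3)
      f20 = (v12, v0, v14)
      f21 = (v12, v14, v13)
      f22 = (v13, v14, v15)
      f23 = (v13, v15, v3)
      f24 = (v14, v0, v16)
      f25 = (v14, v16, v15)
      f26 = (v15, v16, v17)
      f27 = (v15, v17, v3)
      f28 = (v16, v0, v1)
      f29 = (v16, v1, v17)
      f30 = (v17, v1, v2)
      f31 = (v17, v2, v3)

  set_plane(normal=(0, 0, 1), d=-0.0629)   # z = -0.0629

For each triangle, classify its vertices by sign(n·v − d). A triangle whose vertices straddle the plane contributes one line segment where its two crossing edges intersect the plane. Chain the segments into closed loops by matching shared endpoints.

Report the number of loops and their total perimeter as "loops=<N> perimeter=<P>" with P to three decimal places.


loops=1 perimeter=7.583

Straddling triangles (16 of 32):
  (v1,v4,v2) [--+] → (1.0411, 0.476369, -0.0629)–(1.2384, 0, -0.0629)  len=0.5156
  (v2,v4,v5) [+-+] → (1.0411, 0.476369, -0.0629)–(0.8757, 0.8757, -0.0629)  len=0.4322
  (v4,v6,v5) [--+] → (0.399331, 1.073, -0.0629)–(0.8757, 0.8757, -0.0629)  len=0.5156
  (v5,v6,v7) [+-+] → (0.399331, 1.073, -0.0629)–(0, 1.2384, -0.0629)  len=0.4322
  (v6,v8,v7) [--+] → (-0.476369, 1.0411, -0.0629)–(0, 1.2384, -0.0629)  len=0.5156
  (v7,v8,v9) [+-+] → (-0.476369, 1.0411, -0.0629)–(-0.8757, 0.8757, -0.0629)  len=0.4322
  (v8,v10,v9) [--+] → (-1.073, 0.399331, -0.0629)–(-0.8757, 0.8757, -0.0629)  len=0.5156
  (v9,v10,v11) [+-+] → (-1.073, 0.399331, -0.0629)–(-1.2384, 0, -0.0629)  len=0.4322
  (v10,v12,v11) [--+] → (-1.0411, -0.476369, -0.0629)–(-1.2384, 0, -0.0629)  len=0.5156
  (v11,v12,v13) [+-+] → (-1.0411, -0.476369, -0.0629)–(-0.8757, -0.8757, -0.0629)  len=0.4322
  (v12,v14,v13) [--+] → (-0.399331, -1.073, -0.0629)–(-0.8757, -0.8757, -0.0629)  len=0.5156
  (v13,v14,v15) [+-+] → (-0.399331, -1.073, -0.0629)–(0, -1.2384, -0.0629)  len=0.4322
  (v14,v16,v15) [--+] → (0.476369, -1.0411, -0.0629)–(0, -1.2384, -0.0629)  len=0.5156
  (v15,v16,v17) [+-+] → (0.476369, -1.0411, -0.0629)–(0.8757, -0.8757, -0.0629)  len=0.4322
  (v16,v1,v17) [--+] → (1.073, -0.399331, -0.0629)–(0.8757, -0.8757, -0.0629)  len=0.5156
  (v17,v1,v2) [+-+] → (1.073, -0.399331, -0.0629)–(1.2384, 0, -0.0629)  len=0.4322

Chained into 1 loop(s):
  loop 1: 16 segments, perimeter = 7.5827
Total perimeter = 7.583


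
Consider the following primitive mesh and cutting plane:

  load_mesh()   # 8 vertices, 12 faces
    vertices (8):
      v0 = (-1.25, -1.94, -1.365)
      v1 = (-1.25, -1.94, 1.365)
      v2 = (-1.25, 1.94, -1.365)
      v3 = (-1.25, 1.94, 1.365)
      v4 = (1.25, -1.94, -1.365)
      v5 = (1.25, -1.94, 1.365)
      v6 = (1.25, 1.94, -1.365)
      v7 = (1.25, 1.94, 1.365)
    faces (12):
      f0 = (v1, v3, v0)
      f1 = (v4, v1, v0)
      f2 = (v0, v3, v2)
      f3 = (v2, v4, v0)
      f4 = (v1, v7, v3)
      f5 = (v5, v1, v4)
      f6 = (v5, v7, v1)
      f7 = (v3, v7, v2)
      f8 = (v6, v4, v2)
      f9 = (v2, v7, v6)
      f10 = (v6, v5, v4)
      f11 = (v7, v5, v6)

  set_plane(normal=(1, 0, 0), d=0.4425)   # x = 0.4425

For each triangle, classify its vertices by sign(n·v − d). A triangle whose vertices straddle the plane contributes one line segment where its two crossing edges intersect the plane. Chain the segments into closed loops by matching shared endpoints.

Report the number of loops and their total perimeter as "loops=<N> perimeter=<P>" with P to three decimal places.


Straddling triangles (8 of 12):
  (v4,v1,v0) [+--] → (0.4425, -1.94, -0.48321)–(0.4425, -1.94, -1.365)  len=0.8818
  (v2,v4,v0) [-+-] → (0.4425, -0.68676, -1.365)–(0.4425, -1.94, -1.365)  len=1.2532
  (v1,v7,v3) [-+-] → (0.4425, 0.68676, 1.365)–(0.4425, 1.94, 1.365)  len=1.2532
  (v5,v1,v4) [+-+] → (0.4425, -1.94, 1.365)–(0.4425, -1.94, -0.48321)  len=1.8482
  (v5,v7,v1) [++-] → (0.4425, 0.68676, 1.365)–(0.4425, -1.94, 1.365)  len=2.6268
  (v3,v7,v2) [-+-] → (0.4425, 1.94, 1.365)–(0.4425, 1.94, 0.48321)  len=0.8818
  (v6,v4,v2) [++-] → (0.4425, -0.68676, -1.365)–(0.4425, 1.94, -1.365)  len=2.6268
  (v2,v7,v6) [-++] → (0.4425, 1.94, 0.48321)–(0.4425, 1.94, -1.365)  len=1.8482

Chained into 1 loop(s):
  loop 1: 8 segments, perimeter = 13.2200
Total perimeter = 13.220

loops=1 perimeter=13.220


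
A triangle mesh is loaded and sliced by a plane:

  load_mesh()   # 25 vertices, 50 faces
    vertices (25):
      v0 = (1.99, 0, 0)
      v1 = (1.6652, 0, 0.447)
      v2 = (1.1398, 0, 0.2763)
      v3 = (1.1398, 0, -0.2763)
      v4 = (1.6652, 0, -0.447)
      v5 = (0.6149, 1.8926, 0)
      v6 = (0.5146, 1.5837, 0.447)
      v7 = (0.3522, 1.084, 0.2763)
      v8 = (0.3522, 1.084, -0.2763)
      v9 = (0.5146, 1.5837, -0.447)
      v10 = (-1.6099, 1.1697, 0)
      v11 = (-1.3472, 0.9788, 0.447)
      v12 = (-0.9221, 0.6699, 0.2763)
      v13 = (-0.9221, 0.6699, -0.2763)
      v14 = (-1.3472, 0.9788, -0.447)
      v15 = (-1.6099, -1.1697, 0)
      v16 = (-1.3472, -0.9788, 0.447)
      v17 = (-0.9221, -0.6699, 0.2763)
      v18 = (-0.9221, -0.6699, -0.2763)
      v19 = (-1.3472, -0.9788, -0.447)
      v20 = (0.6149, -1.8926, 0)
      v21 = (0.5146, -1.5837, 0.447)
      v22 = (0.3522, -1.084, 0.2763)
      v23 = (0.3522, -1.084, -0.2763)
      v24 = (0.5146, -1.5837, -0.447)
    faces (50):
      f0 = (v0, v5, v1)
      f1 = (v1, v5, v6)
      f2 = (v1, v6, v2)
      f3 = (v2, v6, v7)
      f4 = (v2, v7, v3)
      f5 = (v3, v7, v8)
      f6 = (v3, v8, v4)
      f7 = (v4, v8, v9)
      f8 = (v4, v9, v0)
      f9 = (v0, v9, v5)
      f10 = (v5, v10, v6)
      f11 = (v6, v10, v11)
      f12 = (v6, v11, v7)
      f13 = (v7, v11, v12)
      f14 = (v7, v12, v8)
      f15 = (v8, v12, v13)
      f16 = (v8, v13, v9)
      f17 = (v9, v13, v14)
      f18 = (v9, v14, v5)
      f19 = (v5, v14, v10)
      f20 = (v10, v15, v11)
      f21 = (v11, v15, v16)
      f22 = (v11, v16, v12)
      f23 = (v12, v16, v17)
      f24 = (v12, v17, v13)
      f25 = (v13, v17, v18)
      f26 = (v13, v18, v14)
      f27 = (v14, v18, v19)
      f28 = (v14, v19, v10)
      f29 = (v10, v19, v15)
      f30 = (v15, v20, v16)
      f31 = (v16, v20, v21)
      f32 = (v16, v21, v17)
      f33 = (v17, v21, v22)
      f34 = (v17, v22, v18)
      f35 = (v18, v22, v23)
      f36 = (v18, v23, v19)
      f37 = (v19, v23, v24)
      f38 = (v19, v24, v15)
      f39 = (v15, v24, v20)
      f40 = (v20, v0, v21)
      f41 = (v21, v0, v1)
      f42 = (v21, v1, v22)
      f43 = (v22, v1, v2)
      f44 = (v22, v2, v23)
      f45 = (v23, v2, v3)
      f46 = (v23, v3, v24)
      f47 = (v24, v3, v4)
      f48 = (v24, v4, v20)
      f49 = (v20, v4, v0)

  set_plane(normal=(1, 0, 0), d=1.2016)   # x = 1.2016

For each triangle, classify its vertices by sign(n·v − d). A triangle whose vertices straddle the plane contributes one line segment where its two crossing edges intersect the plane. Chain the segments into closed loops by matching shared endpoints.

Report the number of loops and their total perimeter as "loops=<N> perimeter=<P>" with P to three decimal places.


Straddling triangles (14 of 50):
  (v0,v5,v1) [+-+] → (1.2016, 1.0851, 0)–(1.2016, 0.835389, 0.249695)  len=0.3531
  (v1,v5,v6) [+--] → (1.2016, 0.835389, 0.249695)–(1.2016, 0.638105, 0.447)  len=0.2790
  (v1,v6,v2) [+--] → (1.2016, 0.638105, 0.447)–(1.2016, 0, 0.296379)  len=0.6556
  (v3,v8,v4) [--+] → (1.2016, 0.382744, -0.386728)–(1.2016, 0, -0.296379)  len=0.3933
  (v4,v8,v9) [+--] → (1.2016, 0.382744, -0.386728)–(1.2016, 0.638105, -0.447)  len=0.2624
  (v4,v9,v0) [+-+] → (1.2016, 0.638105, -0.447)–(1.2016, 0.846272, -0.238861)  len=0.2944
  (v0,v9,v5) [+--] → (1.2016, 0.846272, -0.238861)–(1.2016, 1.0851, 0)  len=0.3378
  (v20,v0,v21) [-+-] → (1.2016, -1.0851, 0)–(1.2016, -0.846272, 0.238861)  len=0.3378
  (v21,v0,v1) [-++] → (1.2016, -0.846272, 0.238861)–(1.2016, -0.638105, 0.447)  len=0.2944
  (v21,v1,v22) [-+-] → (1.2016, -0.638105, 0.447)–(1.2016, -0.382744, 0.386728)  len=0.2624
  (v22,v1,v2) [-+-] → (1.2016, -0.382744, 0.386728)–(1.2016, 0, 0.296379)  len=0.3933
  (v24,v3,v4) [--+] → (1.2016, 0, -0.296379)–(1.2016, -0.638105, -0.447)  len=0.6556
  (v24,v4,v20) [-+-] → (1.2016, -0.638105, -0.447)–(1.2016, -0.835389, -0.249695)  len=0.2790
  (v20,v4,v0) [-++] → (1.2016, -0.835389, -0.249695)–(1.2016, -1.0851, 0)  len=0.3531

Chained into 1 loop(s):
  loop 1: 14 segments, perimeter = 5.1512
Total perimeter = 5.151

loops=1 perimeter=5.151


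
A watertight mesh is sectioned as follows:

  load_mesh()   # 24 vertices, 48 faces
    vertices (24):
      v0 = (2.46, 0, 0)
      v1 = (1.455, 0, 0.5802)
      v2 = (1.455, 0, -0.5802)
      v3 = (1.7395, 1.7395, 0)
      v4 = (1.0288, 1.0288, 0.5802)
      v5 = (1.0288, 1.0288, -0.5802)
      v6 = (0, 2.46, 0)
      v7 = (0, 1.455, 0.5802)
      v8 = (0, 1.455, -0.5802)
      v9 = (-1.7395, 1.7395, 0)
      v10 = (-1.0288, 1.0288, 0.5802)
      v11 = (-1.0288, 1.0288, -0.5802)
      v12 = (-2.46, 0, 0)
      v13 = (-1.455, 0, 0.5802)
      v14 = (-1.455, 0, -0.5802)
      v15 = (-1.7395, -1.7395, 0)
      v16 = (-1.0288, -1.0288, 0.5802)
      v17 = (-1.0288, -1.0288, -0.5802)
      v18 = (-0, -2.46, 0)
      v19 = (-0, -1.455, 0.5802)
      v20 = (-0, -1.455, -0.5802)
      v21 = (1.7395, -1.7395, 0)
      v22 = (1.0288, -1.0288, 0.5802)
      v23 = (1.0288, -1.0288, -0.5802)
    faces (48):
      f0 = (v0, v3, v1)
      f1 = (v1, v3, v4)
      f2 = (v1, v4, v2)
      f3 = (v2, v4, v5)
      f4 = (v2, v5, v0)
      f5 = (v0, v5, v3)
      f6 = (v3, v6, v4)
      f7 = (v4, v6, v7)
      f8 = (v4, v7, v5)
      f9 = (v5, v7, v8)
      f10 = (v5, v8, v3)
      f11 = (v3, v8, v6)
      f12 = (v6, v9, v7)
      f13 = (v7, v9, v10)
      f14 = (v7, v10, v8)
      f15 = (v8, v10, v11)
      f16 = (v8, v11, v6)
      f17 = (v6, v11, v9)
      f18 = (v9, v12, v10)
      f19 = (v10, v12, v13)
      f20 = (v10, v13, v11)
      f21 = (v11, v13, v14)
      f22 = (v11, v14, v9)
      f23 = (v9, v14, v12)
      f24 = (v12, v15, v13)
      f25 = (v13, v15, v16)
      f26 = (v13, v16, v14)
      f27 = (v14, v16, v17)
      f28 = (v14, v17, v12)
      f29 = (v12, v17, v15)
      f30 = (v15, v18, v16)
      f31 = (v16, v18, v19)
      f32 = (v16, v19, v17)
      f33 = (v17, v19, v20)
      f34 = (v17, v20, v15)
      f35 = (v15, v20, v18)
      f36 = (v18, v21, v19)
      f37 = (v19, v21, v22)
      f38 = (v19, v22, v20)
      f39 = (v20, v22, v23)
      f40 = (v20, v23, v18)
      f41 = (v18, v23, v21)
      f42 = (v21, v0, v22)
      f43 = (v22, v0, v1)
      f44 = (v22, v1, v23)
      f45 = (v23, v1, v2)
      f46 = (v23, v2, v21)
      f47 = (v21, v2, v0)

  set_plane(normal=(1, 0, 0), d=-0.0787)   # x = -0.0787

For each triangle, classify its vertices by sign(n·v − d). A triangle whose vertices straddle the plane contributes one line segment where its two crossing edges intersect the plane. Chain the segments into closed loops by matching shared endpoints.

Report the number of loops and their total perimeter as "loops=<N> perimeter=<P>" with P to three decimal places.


Straddling triangles (12 of 48):
  (v6,v9,v7) [+-+] → (-0.0787, 2.4274, 0)–(-0.0787, 1.46787, 0.55395)  len=1.1080
  (v7,v9,v10) [+--] → (-0.0787, 1.46787, 0.55395)–(-0.0787, 1.4224, 0.5802)  len=0.0525
  (v7,v10,v8) [+-+] → (-0.0787, 1.4224, 0.5802)–(-0.0787, 1.4224, -0.491433)  len=1.0716
  (v8,v10,v11) [+--] → (-0.0787, 1.4224, -0.491433)–(-0.0787, 1.4224, -0.5802)  len=0.0888
  (v8,v11,v6) [+-+] → (-0.0787, 1.4224, -0.5802)–(-0.0787, 2.35052, -0.0443835)  len=1.0717
  (v6,v11,v9) [+--] → (-0.0787, 2.35052, -0.0443835)–(-0.0787, 2.4274, 0)  len=0.0888
  (v15,v18,v16) [-+-] → (-0.0787, -2.4274, 0)–(-0.0787, -2.35052, 0.0443835)  len=0.0888
  (v16,v18,v19) [-++] → (-0.0787, -2.35052, 0.0443835)–(-0.0787, -1.4224, 0.5802)  len=1.0717
  (v16,v19,v17) [-+-] → (-0.0787, -1.4224, 0.5802)–(-0.0787, -1.4224, 0.491433)  len=0.0888
  (v17,v19,v20) [-++] → (-0.0787, -1.4224, 0.491433)–(-0.0787, -1.4224, -0.5802)  len=1.0716
  (v17,v20,v15) [-+-] → (-0.0787, -1.4224, -0.5802)–(-0.0787, -1.46787, -0.55395)  len=0.0525
  (v15,v20,v18) [-++] → (-0.0787, -1.46787, -0.55395)–(-0.0787, -2.4274, 0)  len=1.1080

Chained into 2 loop(s):
  loop 1: 6 segments, perimeter = 3.4813
  loop 2: 6 segments, perimeter = 3.4813
Total perimeter = 6.963

loops=2 perimeter=6.963


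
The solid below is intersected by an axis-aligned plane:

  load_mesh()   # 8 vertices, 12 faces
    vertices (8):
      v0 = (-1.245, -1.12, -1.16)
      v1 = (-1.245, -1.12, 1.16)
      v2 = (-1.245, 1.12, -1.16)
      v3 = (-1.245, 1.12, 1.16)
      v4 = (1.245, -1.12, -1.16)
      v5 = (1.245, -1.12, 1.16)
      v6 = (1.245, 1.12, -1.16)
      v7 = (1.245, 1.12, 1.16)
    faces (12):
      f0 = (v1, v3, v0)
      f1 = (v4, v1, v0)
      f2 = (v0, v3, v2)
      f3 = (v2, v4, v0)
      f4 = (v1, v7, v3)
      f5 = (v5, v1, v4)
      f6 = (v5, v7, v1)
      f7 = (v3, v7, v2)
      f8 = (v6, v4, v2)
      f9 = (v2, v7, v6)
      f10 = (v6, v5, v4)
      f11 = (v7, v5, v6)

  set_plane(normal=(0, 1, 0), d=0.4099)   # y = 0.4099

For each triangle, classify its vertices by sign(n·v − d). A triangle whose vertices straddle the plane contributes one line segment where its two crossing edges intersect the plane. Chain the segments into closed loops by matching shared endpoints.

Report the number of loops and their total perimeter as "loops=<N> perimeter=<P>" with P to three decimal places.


Straddling triangles (8 of 12):
  (v1,v3,v0) [-+-] → (-1.245, 0.4099, 1.16)–(-1.245, 0.4099, 0.424539)  len=0.7355
  (v0,v3,v2) [-++] → (-1.245, 0.4099, 0.424539)–(-1.245, 0.4099, -1.16)  len=1.5845
  (v2,v4,v0) [+--] → (-0.455648, 0.4099, -1.16)–(-1.245, 0.4099, -1.16)  len=0.7894
  (v1,v7,v3) [-++] → (0.455648, 0.4099, 1.16)–(-1.245, 0.4099, 1.16)  len=1.7006
  (v5,v7,v1) [-+-] → (1.245, 0.4099, 1.16)–(0.455648, 0.4099, 1.16)  len=0.7894
  (v6,v4,v2) [+-+] → (1.245, 0.4099, -1.16)–(-0.455648, 0.4099, -1.16)  len=1.7006
  (v6,v5,v4) [+--] → (1.245, 0.4099, -0.424539)–(1.245, 0.4099, -1.16)  len=0.7355
  (v7,v5,v6) [+-+] → (1.245, 0.4099, 1.16)–(1.245, 0.4099, -0.424539)  len=1.5845

Chained into 1 loop(s):
  loop 1: 8 segments, perimeter = 9.6200
Total perimeter = 9.620

loops=1 perimeter=9.620


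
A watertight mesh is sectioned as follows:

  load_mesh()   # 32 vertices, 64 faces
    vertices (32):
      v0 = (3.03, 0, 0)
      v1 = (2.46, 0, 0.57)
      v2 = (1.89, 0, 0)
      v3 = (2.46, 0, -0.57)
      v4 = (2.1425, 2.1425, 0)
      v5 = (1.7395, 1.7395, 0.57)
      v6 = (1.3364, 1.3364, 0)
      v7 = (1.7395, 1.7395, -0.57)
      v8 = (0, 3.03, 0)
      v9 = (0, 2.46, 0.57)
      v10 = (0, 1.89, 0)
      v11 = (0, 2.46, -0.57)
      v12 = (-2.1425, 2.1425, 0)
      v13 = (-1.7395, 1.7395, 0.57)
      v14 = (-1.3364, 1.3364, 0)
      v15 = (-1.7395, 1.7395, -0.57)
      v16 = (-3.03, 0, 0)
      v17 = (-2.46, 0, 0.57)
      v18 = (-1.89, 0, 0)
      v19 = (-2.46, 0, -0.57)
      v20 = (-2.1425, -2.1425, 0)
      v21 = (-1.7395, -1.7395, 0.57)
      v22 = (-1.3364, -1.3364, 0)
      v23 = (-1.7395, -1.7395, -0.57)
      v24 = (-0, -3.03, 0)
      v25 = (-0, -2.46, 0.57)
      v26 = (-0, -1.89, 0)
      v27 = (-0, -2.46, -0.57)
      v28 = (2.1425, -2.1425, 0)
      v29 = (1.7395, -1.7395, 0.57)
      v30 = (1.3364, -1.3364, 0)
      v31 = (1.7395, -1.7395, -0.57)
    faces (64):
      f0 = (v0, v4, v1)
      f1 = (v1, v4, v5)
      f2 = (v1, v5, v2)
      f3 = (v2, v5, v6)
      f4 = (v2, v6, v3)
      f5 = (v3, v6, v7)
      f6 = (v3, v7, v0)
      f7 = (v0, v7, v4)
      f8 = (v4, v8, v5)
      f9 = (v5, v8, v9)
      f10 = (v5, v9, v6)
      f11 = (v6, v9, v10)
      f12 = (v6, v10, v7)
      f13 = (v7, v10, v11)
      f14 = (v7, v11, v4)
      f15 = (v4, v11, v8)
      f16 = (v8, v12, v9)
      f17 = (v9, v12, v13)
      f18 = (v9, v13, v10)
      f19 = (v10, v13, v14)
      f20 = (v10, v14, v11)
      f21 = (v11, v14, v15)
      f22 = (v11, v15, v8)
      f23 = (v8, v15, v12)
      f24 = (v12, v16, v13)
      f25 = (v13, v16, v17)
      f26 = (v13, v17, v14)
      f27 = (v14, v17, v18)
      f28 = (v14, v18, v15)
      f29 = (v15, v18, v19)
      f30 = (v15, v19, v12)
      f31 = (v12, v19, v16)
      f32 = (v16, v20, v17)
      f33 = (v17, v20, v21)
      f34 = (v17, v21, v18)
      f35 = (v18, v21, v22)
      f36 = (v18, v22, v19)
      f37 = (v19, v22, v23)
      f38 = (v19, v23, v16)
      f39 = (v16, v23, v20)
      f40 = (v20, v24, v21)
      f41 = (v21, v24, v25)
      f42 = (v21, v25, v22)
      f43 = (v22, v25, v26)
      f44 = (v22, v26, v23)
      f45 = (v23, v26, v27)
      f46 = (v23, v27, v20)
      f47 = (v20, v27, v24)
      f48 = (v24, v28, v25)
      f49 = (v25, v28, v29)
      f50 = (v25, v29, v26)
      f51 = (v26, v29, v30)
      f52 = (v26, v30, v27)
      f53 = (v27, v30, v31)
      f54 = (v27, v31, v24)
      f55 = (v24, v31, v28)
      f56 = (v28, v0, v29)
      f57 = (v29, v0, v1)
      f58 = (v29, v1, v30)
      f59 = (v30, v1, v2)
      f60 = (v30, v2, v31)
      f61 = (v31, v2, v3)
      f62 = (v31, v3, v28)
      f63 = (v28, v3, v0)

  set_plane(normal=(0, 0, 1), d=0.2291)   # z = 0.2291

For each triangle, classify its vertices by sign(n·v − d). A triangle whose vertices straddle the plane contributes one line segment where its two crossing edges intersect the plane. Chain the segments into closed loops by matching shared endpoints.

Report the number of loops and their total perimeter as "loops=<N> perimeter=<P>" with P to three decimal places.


Straddling triangles (32 of 64):
  (v0,v4,v1) [--+] → (2.27011, 1.28137, 0.2291)–(2.8009, 0, 0.2291)  len=1.3870
  (v1,v4,v5) [+-+] → (2.27011, 1.28137, 0.2291)–(1.98052, 1.98052, 0.2291)  len=0.7568
  (v1,v5,v2) [++-] → (1.82951, 0.699157, 0.2291)–(2.1191, 0, 0.2291)  len=0.7568
  (v2,v5,v6) [-+-] → (1.82951, 0.699157, 0.2291)–(1.49842, 1.49842, 0.2291)  len=0.8651
  (v4,v8,v5) [--+] → (0.699157, 2.51131, 0.2291)–(1.98052, 1.98052, 0.2291)  len=1.3870
  (v5,v8,v9) [+-+] → (0.699157, 2.51131, 0.2291)–(0, 2.8009, 0.2291)  len=0.7568
  (v5,v9,v6) [++-] → (0.799261, 1.78801, 0.2291)–(1.49842, 1.49842, 0.2291)  len=0.7568
  (v6,v9,v10) [-+-] → (0.799261, 1.78801, 0.2291)–(0, 2.1191, 0.2291)  len=0.8651
  (v8,v12,v9) [--+] → (-1.28137, 2.27011, 0.2291)–(0, 2.8009, 0.2291)  len=1.3870
  (v9,v12,v13) [+-+] → (-1.28137, 2.27011, 0.2291)–(-1.98052, 1.98052, 0.2291)  len=0.7568
  (v9,v13,v10) [++-] → (-0.699157, 1.82951, 0.2291)–(0, 2.1191, 0.2291)  len=0.7568
  (v10,v13,v14) [-+-] → (-0.699157, 1.82951, 0.2291)–(-1.49842, 1.49842, 0.2291)  len=0.8651
  (v12,v16,v13) [--+] → (-2.51131, 0.699157, 0.2291)–(-1.98052, 1.98052, 0.2291)  len=1.3870
  (v13,v16,v17) [+-+] → (-2.51131, 0.699157, 0.2291)–(-2.8009, 0, 0.2291)  len=0.7568
  (v13,v17,v14) [++-] → (-1.78801, 0.799261, 0.2291)–(-1.49842, 1.49842, 0.2291)  len=0.7568
  (v14,v17,v18) [-+-] → (-1.78801, 0.799261, 0.2291)–(-2.1191, 0, 0.2291)  len=0.8651
  (v16,v20,v17) [--+] → (-2.27011, -1.28137, 0.2291)–(-2.8009, 0, 0.2291)  len=1.3870
  (v17,v20,v21) [+-+] → (-2.27011, -1.28137, 0.2291)–(-1.98052, -1.98052, 0.2291)  len=0.7568
  (v17,v21,v18) [++-] → (-1.82951, -0.699157, 0.2291)–(-2.1191, 0, 0.2291)  len=0.7568
  (v18,v21,v22) [-+-] → (-1.82951, -0.699157, 0.2291)–(-1.49842, -1.49842, 0.2291)  len=0.8651
  (v20,v24,v21) [--+] → (-0.699157, -2.51131, 0.2291)–(-1.98052, -1.98052, 0.2291)  len=1.3870
  (v21,v24,v25) [+-+] → (-0.699157, -2.51131, 0.2291)–(0, -2.8009, 0.2291)  len=0.7568
  (v21,v25,v22) [++-] → (-0.799261, -1.78801, 0.2291)–(-1.49842, -1.49842, 0.2291)  len=0.7568
  (v22,v25,v26) [-+-] → (-0.799261, -1.78801, 0.2291)–(0, -2.1191, 0.2291)  len=0.8651
  (v24,v28,v25) [--+] → (1.28137, -2.27011, 0.2291)–(0, -2.8009, 0.2291)  len=1.3870
  (v25,v28,v29) [+-+] → (1.28137, -2.27011, 0.2291)–(1.98052, -1.98052, 0.2291)  len=0.7568
  (v25,v29,v26) [++-] → (0.699157, -1.82951, 0.2291)–(0, -2.1191, 0.2291)  len=0.7568
  (v26,v29,v30) [-+-] → (0.699157, -1.82951, 0.2291)–(1.49842, -1.49842, 0.2291)  len=0.8651
  (v28,v0,v29) [--+] → (2.51131, -0.699157, 0.2291)–(1.98052, -1.98052, 0.2291)  len=1.3870
  (v29,v0,v1) [+-+] → (2.51131, -0.699157, 0.2291)–(2.8009, 0, 0.2291)  len=0.7568
  (v29,v1,v30) [++-] → (1.78801, -0.799261, 0.2291)–(1.49842, -1.49842, 0.2291)  len=0.7568
  (v30,v1,v2) [-+-] → (1.78801, -0.799261, 0.2291)–(2.1191, 0, 0.2291)  len=0.8651

Chained into 2 loop(s):
  loop 1: 16 segments, perimeter = 17.1497
  loop 2: 16 segments, perimeter = 12.9751
Total perimeter = 30.125

loops=2 perimeter=30.125


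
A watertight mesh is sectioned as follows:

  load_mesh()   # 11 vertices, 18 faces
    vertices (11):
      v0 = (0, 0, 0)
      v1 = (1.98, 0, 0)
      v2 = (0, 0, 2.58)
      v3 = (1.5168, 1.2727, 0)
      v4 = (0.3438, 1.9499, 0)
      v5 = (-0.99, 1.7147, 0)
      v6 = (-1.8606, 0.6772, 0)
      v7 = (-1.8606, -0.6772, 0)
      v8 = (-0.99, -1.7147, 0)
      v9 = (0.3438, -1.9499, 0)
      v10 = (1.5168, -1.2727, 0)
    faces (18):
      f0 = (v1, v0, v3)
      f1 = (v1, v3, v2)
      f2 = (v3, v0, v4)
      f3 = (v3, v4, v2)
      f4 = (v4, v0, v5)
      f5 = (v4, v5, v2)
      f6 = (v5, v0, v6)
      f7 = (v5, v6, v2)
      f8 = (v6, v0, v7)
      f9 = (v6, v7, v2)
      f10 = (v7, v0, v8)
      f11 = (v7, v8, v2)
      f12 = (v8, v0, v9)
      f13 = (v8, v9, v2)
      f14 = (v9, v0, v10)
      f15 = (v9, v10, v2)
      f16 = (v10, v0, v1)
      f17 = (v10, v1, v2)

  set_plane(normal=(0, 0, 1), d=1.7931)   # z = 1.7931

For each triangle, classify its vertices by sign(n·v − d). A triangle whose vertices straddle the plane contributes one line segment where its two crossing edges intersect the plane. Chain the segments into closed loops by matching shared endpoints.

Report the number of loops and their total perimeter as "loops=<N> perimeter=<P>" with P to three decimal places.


loops=1 perimeter=3.718

Straddling triangles (9 of 18):
  (v1,v3,v2) [--+] → (0.462624, 0.388174, 1.7931)–(0.6039, 0, 1.7931)  len=0.4131
  (v3,v4,v2) [--+] → (0.104859, 0.59472, 1.7931)–(0.462624, 0.388174, 1.7931)  len=0.4131
  (v4,v5,v2) [--+] → (-0.30195, 0.522984, 1.7931)–(0.104859, 0.59472, 1.7931)  len=0.4131
  (v5,v6,v2) [--+] → (-0.567483, 0.206546, 1.7931)–(-0.30195, 0.522984, 1.7931)  len=0.4131
  (v6,v7,v2) [--+] → (-0.567483, -0.206546, 1.7931)–(-0.567483, 0.206546, 1.7931)  len=0.4131
  (v7,v8,v2) [--+] → (-0.30195, -0.522984, 1.7931)–(-0.567483, -0.206546, 1.7931)  len=0.4131
  (v8,v9,v2) [--+] → (0.104859, -0.59472, 1.7931)–(-0.30195, -0.522984, 1.7931)  len=0.4131
  (v9,v10,v2) [--+] → (0.462624, -0.388174, 1.7931)–(0.104859, -0.59472, 1.7931)  len=0.4131
  (v10,v1,v2) [--+] → (0.6039, 0, 1.7931)–(0.462624, -0.388174, 1.7931)  len=0.4131

Chained into 1 loop(s):
  loop 1: 9 segments, perimeter = 3.7178
Total perimeter = 3.718


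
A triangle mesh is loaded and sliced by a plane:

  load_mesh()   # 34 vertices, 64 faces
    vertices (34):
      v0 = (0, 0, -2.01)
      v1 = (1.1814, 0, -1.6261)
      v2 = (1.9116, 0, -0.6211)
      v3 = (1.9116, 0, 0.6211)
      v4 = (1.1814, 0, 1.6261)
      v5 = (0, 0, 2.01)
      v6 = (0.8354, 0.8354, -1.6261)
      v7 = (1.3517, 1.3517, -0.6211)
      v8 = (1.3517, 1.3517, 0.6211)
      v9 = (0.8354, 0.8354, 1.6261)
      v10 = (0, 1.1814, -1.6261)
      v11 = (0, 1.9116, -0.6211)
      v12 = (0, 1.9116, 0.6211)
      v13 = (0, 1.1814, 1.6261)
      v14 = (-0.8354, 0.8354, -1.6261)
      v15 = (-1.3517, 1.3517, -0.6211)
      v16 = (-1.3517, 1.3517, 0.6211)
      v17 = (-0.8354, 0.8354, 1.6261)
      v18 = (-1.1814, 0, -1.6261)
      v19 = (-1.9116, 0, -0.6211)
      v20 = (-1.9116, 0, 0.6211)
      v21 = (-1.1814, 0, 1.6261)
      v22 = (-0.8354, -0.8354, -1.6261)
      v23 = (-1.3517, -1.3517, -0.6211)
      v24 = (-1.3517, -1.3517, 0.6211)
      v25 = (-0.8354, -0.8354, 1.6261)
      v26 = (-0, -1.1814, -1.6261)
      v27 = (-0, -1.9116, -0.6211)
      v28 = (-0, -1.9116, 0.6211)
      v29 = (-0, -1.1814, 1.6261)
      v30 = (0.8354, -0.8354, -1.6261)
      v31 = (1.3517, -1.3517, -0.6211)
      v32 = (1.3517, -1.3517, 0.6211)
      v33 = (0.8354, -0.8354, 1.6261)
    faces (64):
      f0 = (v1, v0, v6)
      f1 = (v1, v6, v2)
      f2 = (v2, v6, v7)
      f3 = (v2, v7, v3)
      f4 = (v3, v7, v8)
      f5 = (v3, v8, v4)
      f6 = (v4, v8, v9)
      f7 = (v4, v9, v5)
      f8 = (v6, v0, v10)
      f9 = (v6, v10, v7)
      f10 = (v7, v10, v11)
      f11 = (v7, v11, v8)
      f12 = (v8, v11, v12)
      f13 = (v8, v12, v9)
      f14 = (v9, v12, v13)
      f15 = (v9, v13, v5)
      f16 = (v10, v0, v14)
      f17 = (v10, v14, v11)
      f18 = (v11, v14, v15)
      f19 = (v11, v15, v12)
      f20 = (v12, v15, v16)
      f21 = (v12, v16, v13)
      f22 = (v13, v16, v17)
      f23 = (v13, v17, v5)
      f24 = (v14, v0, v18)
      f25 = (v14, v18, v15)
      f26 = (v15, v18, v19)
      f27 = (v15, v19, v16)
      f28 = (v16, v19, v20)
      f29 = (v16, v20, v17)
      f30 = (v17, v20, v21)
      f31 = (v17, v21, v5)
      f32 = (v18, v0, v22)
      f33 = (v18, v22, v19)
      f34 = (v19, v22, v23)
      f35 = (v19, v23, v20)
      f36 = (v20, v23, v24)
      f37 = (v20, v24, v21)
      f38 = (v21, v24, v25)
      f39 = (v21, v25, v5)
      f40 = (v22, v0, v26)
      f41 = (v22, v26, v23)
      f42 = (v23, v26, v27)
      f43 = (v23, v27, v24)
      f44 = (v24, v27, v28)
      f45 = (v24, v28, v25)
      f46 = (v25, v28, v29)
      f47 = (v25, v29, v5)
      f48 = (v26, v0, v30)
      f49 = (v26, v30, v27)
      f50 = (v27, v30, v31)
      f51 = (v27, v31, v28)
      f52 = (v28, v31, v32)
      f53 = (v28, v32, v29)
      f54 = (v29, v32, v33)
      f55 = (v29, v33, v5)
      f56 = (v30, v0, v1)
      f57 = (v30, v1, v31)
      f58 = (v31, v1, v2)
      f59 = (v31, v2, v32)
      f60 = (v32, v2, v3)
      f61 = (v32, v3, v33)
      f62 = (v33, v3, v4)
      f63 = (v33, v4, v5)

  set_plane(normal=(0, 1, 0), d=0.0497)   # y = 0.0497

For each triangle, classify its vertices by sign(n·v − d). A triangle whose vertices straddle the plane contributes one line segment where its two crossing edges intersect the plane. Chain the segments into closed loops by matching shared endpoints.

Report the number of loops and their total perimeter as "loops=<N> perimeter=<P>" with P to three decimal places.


loops=1 perimeter=12.327

Straddling triangles (20 of 64):
  (v1,v0,v6) [--+] → (0.0497, 0.0497, -1.98716)–(1.16082, 0.0497, -1.6261)  len=1.1683
  (v1,v6,v2) [-+-] → (1.16082, 0.0497, -1.6261)–(1.84757, 0.0497, -0.68089)  len=1.1684
  (v2,v6,v7) [-++] → (1.84757, 0.0497, -0.68089)–(1.89101, 0.0497, -0.6211)  len=0.0739
  (v2,v7,v3) [-+-] → (1.89101, 0.0497, -0.6211)–(1.89101, 0.0497, 0.575426)  len=1.1965
  (v3,v7,v8) [-++] → (1.89101, 0.0497, 0.575426)–(1.89101, 0.0497, 0.6211)  len=0.0457
  (v3,v8,v4) [-+-] → (1.89101, 0.0497, 0.6211)–(1.18766, 0.0497, 1.58915)  len=1.1966
  (v4,v8,v9) [-++] → (1.18766, 0.0497, 1.58915)–(1.16082, 0.0497, 1.6261)  len=0.0457
  (v4,v9,v5) [-+-] → (1.16082, 0.0497, 1.6261)–(0.0497, 0.0497, 1.98716)  len=1.1683
  (v6,v0,v10) [+-+] → (0.0497, 0.0497, -1.98716)–(0, 0.0497, -1.99385)  len=0.0501
  (v9,v13,v5) [++-] → (0, 0.0497, 1.99385)–(0.0497, 0.0497, 1.98716)  len=0.0501
  (v10,v0,v14) [+-+] → (0, 0.0497, -1.99385)–(-0.0497, 0.0497, -1.98716)  len=0.0501
  (v13,v17,v5) [++-] → (-0.0497, 0.0497, 1.98716)–(0, 0.0497, 1.99385)  len=0.0501
  (v14,v0,v18) [+--] → (-0.0497, 0.0497, -1.98716)–(-1.16082, 0.0497, -1.6261)  len=1.1683
  (v14,v18,v15) [+-+] → (-1.16082, 0.0497, -1.6261)–(-1.18766, 0.0497, -1.58915)  len=0.0457
  (v15,v18,v19) [+--] → (-1.18766, 0.0497, -1.58915)–(-1.89101, 0.0497, -0.6211)  len=1.1966
  (v15,v19,v16) [+-+] → (-1.89101, 0.0497, -0.6211)–(-1.89101, 0.0497, -0.575426)  len=0.0457
  (v16,v19,v20) [+--] → (-1.89101, 0.0497, -0.575426)–(-1.89101, 0.0497, 0.6211)  len=1.1965
  (v16,v20,v17) [+-+] → (-1.89101, 0.0497, 0.6211)–(-1.84757, 0.0497, 0.68089)  len=0.0739
  (v17,v20,v21) [+--] → (-1.84757, 0.0497, 0.68089)–(-1.16082, 0.0497, 1.6261)  len=1.1684
  (v17,v21,v5) [+--] → (-1.16082, 0.0497, 1.6261)–(-0.0497, 0.0497, 1.98716)  len=1.1683

Chained into 1 loop(s):
  loop 1: 20 segments, perimeter = 12.3273
Total perimeter = 12.327


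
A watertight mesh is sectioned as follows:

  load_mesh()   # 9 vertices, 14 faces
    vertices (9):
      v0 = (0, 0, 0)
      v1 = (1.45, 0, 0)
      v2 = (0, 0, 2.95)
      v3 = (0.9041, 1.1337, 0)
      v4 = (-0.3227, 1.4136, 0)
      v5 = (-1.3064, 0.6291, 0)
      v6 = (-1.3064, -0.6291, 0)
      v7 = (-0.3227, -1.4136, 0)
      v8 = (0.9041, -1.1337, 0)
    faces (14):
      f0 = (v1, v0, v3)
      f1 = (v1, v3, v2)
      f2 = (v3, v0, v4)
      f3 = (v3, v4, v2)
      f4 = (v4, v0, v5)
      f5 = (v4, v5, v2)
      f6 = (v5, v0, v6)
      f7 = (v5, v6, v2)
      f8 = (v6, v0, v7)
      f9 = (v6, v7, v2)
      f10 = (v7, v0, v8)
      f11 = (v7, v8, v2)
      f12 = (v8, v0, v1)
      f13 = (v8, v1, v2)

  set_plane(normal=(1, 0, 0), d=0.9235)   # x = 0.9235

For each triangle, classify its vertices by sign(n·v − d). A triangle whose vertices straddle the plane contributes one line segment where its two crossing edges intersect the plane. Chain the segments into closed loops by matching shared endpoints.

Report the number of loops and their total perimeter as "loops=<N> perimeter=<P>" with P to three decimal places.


loops=1 perimeter=5.248

Straddling triangles (4 of 14):
  (v1,v0,v3) [+--] → (0.9235, 0, 0)–(0.9235, 1.09341, 0)  len=1.0934
  (v1,v3,v2) [+--] → (0.9235, 1.09341, 0)–(0.9235, 0, 1.07116)  len=1.5307
  (v8,v0,v1) [--+] → (0.9235, 0, 0)–(0.9235, -1.09341, 0)  len=1.0934
  (v8,v1,v2) [-+-] → (0.9235, -1.09341, 0)–(0.9235, 0, 1.07116)  len=1.5307

Chained into 1 loop(s):
  loop 1: 4 segments, perimeter = 5.2481
Total perimeter = 5.248


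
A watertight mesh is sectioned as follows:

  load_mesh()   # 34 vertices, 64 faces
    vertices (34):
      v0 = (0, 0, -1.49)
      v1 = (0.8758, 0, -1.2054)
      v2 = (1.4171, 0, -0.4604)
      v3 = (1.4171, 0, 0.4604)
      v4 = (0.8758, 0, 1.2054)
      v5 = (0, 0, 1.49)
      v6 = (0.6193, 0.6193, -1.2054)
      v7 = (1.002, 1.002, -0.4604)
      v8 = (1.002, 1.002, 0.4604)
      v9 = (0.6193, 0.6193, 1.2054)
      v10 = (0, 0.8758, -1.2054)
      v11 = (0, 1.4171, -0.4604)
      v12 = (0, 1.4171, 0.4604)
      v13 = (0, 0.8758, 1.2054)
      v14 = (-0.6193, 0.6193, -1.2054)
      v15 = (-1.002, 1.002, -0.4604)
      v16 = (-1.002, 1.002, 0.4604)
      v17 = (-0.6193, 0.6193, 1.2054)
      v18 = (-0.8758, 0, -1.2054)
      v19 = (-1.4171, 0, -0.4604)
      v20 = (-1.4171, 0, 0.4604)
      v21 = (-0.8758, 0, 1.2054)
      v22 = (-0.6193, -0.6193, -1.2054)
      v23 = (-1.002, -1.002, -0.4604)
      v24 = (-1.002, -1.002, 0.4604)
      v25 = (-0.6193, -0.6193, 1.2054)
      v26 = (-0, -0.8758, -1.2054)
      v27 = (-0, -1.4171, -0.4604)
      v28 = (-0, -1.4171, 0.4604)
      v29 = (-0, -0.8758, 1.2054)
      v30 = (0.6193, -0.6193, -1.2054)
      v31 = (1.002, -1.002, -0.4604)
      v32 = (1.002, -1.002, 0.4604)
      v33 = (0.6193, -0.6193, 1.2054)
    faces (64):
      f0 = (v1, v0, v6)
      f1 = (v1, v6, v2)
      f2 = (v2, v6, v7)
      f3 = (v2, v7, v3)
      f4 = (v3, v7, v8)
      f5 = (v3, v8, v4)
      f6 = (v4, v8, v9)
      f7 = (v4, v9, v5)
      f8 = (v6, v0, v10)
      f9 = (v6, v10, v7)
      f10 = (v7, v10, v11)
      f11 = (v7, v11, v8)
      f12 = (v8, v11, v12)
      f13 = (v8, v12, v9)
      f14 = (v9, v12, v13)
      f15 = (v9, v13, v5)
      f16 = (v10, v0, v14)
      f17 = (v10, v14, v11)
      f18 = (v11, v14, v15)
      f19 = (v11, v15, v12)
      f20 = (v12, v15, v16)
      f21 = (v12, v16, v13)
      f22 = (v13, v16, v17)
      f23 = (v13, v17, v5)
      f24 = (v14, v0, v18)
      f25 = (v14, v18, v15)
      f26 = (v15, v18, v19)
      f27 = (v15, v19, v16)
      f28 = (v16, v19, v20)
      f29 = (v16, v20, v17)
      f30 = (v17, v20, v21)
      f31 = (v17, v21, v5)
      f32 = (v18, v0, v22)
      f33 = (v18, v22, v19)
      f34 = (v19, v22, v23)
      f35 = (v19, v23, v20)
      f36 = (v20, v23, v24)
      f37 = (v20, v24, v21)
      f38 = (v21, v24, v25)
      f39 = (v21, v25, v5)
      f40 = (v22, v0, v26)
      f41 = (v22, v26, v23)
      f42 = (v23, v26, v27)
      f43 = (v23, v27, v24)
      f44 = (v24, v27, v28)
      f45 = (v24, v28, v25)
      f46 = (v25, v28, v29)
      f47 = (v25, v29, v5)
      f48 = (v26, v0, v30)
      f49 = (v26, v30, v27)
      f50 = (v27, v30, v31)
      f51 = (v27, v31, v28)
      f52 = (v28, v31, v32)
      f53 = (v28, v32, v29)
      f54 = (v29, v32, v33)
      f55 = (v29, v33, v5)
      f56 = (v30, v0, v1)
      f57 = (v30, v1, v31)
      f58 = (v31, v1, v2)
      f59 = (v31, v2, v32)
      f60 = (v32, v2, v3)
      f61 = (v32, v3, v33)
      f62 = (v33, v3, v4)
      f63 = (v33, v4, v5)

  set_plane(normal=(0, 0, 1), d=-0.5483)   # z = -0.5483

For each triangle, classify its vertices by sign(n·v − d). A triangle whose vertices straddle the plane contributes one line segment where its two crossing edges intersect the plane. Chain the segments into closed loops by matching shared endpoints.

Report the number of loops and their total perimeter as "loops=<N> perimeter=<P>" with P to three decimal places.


loops=1 perimeter=8.286

Straddling triangles (16 of 64):
  (v1,v6,v2) [--+] → (1.32297, 0.0730691, -0.5483)–(1.35323, 0, -0.5483)  len=0.0791
  (v2,v6,v7) [+-+] → (1.32297, 0.0730691, -0.5483)–(0.956847, 0.956847, -0.5483)  len=0.9566
  (v6,v10,v7) [--+] → (0.883777, 0.98711, -0.5483)–(0.956847, 0.956847, -0.5483)  len=0.0791
  (v7,v10,v11) [+-+] → (0.883777, 0.98711, -0.5483)–(0, 1.35323, -0.5483)  len=0.9566
  (v10,v14,v11) [--+] → (-0.0730691, 1.32297, -0.5483)–(0, 1.35323, -0.5483)  len=0.0791
  (v11,v14,v15) [+-+] → (-0.0730691, 1.32297, -0.5483)–(-0.956847, 0.956847, -0.5483)  len=0.9566
  (v14,v18,v15) [--+] → (-0.98711, 0.883777, -0.5483)–(-0.956847, 0.956847, -0.5483)  len=0.0791
  (v15,v18,v19) [+-+] → (-0.98711, 0.883777, -0.5483)–(-1.35323, 0, -0.5483)  len=0.9566
  (v18,v22,v19) [--+] → (-1.32297, -0.0730691, -0.5483)–(-1.35323, 0, -0.5483)  len=0.0791
  (v19,v22,v23) [+-+] → (-1.32297, -0.0730691, -0.5483)–(-0.956847, -0.956847, -0.5483)  len=0.9566
  (v22,v26,v23) [--+] → (-0.883777, -0.98711, -0.5483)–(-0.956847, -0.956847, -0.5483)  len=0.0791
  (v23,v26,v27) [+-+] → (-0.883777, -0.98711, -0.5483)–(0, -1.35323, -0.5483)  len=0.9566
  (v26,v30,v27) [--+] → (0.0730691, -1.32297, -0.5483)–(0, -1.35323, -0.5483)  len=0.0791
  (v27,v30,v31) [+-+] → (0.0730691, -1.32297, -0.5483)–(0.956847, -0.956847, -0.5483)  len=0.9566
  (v30,v1,v31) [--+] → (0.98711, -0.883777, -0.5483)–(0.956847, -0.956847, -0.5483)  len=0.0791
  (v31,v1,v2) [+-+] → (0.98711, -0.883777, -0.5483)–(1.35323, 0, -0.5483)  len=0.9566

Chained into 1 loop(s):
  loop 1: 16 segments, perimeter = 8.2856
Total perimeter = 8.286


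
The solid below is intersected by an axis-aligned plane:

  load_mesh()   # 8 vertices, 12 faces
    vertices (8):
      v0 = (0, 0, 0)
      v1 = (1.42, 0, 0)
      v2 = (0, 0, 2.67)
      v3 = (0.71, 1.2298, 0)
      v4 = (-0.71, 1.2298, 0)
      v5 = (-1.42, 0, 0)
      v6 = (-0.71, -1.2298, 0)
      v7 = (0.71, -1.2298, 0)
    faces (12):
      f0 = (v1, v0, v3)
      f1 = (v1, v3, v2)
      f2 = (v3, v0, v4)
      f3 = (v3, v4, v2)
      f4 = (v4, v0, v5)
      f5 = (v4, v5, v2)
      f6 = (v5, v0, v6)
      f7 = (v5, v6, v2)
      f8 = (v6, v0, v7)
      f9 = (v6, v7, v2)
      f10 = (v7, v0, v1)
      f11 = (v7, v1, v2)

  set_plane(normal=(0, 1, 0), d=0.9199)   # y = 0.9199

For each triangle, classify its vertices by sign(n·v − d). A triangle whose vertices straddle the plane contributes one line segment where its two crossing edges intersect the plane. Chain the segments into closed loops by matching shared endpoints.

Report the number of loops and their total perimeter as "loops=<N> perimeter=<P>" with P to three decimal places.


loops=1 perimeter=4.364

Straddling triangles (6 of 12):
  (v1,v0,v3) [--+] → (0.531086, 0.9199, 0)–(0.888914, 0.9199, 0)  len=0.3578
  (v1,v3,v2) [-+-] → (0.888914, 0.9199, 0)–(0.531086, 0.9199, 0.672819)  len=0.7621
  (v3,v0,v4) [+-+] → (0.531086, 0.9199, 0)–(-0.531086, 0.9199, 0)  len=1.0622
  (v3,v4,v2) [++-] → (-0.531086, 0.9199, 0.672819)–(0.531086, 0.9199, 0.672819)  len=1.0622
  (v4,v0,v5) [+--] → (-0.531086, 0.9199, 0)–(-0.888914, 0.9199, 0)  len=0.3578
  (v4,v5,v2) [+--] → (-0.888914, 0.9199, 0)–(-0.531086, 0.9199, 0.672819)  len=0.7621

Chained into 1 loop(s):
  loop 1: 6 segments, perimeter = 4.3641
Total perimeter = 4.364
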